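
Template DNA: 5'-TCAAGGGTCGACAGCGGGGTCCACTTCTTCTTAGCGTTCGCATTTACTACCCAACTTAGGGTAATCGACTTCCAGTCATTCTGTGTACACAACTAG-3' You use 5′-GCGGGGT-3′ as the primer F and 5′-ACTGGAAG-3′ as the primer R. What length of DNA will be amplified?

63 bp

Forward primer GCGGGGT is found on the top strand at positions 14–20.
Reverse complement of the reverse primer: CTTCCAGT. This occurs on the top strand at positions 69–76.
Amplicon spans positions 14–76: 63 bp.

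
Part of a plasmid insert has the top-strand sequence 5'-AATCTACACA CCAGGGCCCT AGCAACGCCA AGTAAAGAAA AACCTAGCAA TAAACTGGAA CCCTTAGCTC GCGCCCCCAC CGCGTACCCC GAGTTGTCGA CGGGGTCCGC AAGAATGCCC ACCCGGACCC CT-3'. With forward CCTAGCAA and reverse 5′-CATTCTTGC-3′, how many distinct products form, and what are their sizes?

The forward primer CCTAGCAA matches the top strand at positions 18–25, 43–50.
The reverse primer's reverse complement is GCAAGAATG, matching at positions 109–117.
Each forward site pairs with the reverse site to give a product ending at position 117: sizes 100, 75 bp.

Two products: 100 bp, 75 bp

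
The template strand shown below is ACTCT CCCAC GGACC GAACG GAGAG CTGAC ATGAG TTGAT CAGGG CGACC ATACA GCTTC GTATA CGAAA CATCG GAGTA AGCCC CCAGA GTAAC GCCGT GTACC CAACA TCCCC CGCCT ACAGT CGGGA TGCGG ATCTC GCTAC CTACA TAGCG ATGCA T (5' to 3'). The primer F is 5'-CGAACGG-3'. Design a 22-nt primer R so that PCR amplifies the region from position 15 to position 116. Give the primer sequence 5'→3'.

The product's 3' end on the top strand is position 116.
The reverse primer anneals to the top strand over positions 95–116, i.e. to CGCCGTGTACCCAACATCCCCC.
Its sequence written 5'→3' is the reverse complement: GGGGGATGTTGGGTACACGGCG.

5'-GGGGGATGTTGGGTACACGGCG-3'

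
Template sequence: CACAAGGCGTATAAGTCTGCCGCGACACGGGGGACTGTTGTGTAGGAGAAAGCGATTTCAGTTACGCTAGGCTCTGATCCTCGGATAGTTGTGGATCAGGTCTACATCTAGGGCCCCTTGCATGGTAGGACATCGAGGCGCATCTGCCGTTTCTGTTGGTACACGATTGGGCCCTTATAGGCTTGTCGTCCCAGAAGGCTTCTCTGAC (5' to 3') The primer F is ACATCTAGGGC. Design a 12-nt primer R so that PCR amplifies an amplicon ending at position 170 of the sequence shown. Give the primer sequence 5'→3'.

5'-CCAATCGTGTAC-3'

The forward primer binds at positions 104–114; the product's 3' end on the top strand is position 170.
The reverse primer anneals to the top strand over positions 159–170, i.e. to GTACACGATTGG.
Its sequence written 5'→3' is the reverse complement: CCAATCGTGTAC.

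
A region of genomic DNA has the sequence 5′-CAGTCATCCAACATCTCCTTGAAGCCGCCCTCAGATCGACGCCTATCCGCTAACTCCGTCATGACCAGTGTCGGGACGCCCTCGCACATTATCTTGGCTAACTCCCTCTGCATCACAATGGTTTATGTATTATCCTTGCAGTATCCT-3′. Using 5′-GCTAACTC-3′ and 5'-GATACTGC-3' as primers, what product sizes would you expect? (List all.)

The forward primer GCTAACTC matches the top strand at positions 49–56, 97–104.
The reverse primer's reverse complement is GCAGTATC, matching at positions 138–145.
Each forward site pairs with the reverse site to give a product ending at position 145: sizes 97, 49 bp.

97 bp, 49 bp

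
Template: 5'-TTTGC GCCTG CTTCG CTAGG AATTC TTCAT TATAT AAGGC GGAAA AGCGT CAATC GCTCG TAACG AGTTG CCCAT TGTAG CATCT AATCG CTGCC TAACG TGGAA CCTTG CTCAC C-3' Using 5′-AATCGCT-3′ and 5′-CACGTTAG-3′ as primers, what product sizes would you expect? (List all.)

The forward primer AATCGCT matches the top strand at positions 52–58, 86–92.
The reverse primer's reverse complement is CTAACGTG, matching at positions 95–102.
Each forward site pairs with the reverse site to give a product ending at position 102: sizes 51, 17 bp.

51 bp, 17 bp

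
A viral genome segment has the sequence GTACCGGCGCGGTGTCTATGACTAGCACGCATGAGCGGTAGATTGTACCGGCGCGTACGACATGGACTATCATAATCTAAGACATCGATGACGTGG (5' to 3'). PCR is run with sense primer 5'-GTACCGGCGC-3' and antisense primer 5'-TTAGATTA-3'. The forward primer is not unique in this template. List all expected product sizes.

The forward primer GTACCGGCGC matches the top strand at positions 1–10, 45–54.
The reverse primer's reverse complement is TAATCTAA, matching at positions 73–80.
Each forward site pairs with the reverse site to give a product ending at position 80: sizes 80, 36 bp.

80 bp, 36 bp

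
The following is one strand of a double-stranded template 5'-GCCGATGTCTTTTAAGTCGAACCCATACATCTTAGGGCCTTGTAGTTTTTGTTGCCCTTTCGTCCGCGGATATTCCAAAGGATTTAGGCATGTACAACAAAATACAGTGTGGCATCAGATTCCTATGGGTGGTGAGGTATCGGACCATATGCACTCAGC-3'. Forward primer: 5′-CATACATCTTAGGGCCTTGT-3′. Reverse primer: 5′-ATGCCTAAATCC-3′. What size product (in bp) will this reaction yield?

68 bp

The forward primer matches the template at positions 24–43.
Reverse complement of the reverse primer: GGATTTAGGCAT. This occurs on the top strand at positions 80–91.
Product length = (reverse-primer end) − (forward-primer start) + 1 = 91 − 24 + 1 = 68 bp.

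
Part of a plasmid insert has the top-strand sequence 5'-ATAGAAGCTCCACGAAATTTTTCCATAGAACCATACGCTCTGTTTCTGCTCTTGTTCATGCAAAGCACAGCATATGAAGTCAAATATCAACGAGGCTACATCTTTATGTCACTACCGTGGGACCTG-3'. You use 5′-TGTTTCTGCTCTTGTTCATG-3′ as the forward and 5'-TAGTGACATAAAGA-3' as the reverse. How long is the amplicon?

Scanning the template, TGTTTCTGCTCTTGTTCATG occurs at positions 41–60; this primer anneals to the bottom strand there with its 3' end pointing downstream.
The reverse primer's reverse complement is TCTTTATGTCACTA, which matches the template at positions 101–114.
Product length = (reverse-primer end) − (forward-primer start) + 1 = 114 − 41 + 1 = 74 bp.

74 bp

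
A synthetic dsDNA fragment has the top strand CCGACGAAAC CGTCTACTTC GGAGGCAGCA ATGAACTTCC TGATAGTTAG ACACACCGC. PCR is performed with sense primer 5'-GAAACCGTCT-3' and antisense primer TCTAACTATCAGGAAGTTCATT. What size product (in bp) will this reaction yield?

Forward primer GAAACCGTCT is found on the top strand at positions 6–15.
The reverse primer's reverse complement is AATGAACTTCCTGATAGTTAGA, which matches the template at positions 30–51.
The product runs from position 6 to position 51, so its length is 51 − 6 + 1 = 46 bp.

46 bp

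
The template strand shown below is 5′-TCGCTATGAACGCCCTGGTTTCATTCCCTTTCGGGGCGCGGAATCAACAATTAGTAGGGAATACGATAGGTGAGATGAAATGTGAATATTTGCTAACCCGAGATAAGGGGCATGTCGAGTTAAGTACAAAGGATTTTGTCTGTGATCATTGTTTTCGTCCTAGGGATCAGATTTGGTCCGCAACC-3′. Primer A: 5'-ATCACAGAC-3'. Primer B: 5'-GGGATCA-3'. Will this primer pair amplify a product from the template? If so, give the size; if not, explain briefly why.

Primer A (ATCACAGAC) has reverse complement GTCTGTGAT, which matches the top strand at positions 138–146; primer A anneals to the top strand there with its 3' end pointing upstream toward position 138.
Primer B (GGGATCA) matches the top strand directly at positions 163–169; it anneals to the bottom strand with its 3' end pointing downstream toward position 169.
The 3' ends diverge (primer A extends toward position 1, primer B toward position 185), so the primers never converge on a shared product.

No product — the primers' 3' ends point away from each other.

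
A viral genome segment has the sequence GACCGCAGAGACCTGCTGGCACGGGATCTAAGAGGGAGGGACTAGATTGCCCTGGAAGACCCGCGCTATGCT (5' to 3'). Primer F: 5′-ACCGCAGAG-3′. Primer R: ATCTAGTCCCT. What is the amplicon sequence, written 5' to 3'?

5'-ACCGCAGAGACCTGCTGGCACGGGATCTAAGAGGGAGGGACTAGAT-3'

Scanning the template, ACCGCAGAG occurs at positions 2–10; this primer anneals to the bottom strand there with its 3' end pointing downstream.
The reverse primer's reverse complement is AGGGACTAGAT, which matches the template at positions 37–47.
The product is the template from position 2 through 47 (46 bp).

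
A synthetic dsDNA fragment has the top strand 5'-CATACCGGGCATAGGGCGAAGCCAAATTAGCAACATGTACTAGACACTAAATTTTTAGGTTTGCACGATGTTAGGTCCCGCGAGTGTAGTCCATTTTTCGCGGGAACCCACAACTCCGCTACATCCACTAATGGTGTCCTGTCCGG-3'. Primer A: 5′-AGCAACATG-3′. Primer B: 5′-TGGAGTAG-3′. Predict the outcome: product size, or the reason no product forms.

Primer B (TGGAGTAG) does not match the top strand, and its reverse complement CTACTCCA does not match either.
With no annealing site for primer B, no amplification occurs.

No product — primer B has no binding site in the template.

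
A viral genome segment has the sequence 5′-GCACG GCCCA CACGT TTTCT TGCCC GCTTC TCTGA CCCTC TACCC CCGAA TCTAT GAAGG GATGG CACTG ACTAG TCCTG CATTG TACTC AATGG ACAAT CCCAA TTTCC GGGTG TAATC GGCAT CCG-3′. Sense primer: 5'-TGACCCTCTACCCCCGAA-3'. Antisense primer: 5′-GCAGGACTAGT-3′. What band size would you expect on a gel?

The forward primer matches the template at positions 33–50.
The reverse primer's reverse complement is ACTAGTCCTGC, which matches the template at positions 71–81.
Amplicon spans positions 33–81: 49 bp.

49 bp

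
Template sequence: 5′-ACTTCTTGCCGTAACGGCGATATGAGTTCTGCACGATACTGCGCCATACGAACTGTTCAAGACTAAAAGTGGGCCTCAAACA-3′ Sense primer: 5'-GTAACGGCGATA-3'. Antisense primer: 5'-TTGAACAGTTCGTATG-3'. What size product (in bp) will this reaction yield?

50 bp

Scanning the template, GTAACGGCGATA occurs at positions 11–22; this primer anneals to the bottom strand there with its 3' end pointing downstream.
Reverse complement of the reverse primer: CATACGAACTGTTCAA. This occurs on the top strand at positions 45–60.
The product runs from position 11 to position 60, so its length is 60 − 11 + 1 = 50 bp.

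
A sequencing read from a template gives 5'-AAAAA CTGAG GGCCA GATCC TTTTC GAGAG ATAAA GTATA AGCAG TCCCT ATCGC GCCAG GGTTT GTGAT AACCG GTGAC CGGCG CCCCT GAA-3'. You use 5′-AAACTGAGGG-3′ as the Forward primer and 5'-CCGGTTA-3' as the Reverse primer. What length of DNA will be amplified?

74 bp

The forward primer matches the template at positions 3–12.
Reverse complement of the reverse primer: TAACCGG. This occurs on the top strand at positions 70–76.
Product length = (reverse-primer end) − (forward-primer start) + 1 = 76 − 3 + 1 = 74 bp.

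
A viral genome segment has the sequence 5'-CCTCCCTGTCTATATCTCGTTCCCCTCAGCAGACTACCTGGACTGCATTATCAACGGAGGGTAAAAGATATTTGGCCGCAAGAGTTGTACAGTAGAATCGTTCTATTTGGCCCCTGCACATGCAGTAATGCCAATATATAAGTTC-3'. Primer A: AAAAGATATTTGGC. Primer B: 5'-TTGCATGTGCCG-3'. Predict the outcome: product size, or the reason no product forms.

Primer B (TTGCATGTGCCG) does not match the top strand, and its reverse complement CGGCACATGCAA does not match either.
With no annealing site for primer B, no amplification occurs.

No product — primer B has no binding site in the template.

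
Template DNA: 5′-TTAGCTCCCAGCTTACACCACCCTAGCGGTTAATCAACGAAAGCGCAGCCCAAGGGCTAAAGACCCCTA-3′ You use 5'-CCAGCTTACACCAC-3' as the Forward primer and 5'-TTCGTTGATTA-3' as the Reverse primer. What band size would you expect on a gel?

34 bp

Scanning the template, CCAGCTTACACCAC occurs at positions 8–21; this primer anneals to the bottom strand there with its 3' end pointing downstream.
The reverse primer's reverse complement is TAATCAACGAA, which matches the template at positions 31–41.
The product runs from position 8 to position 41, so its length is 41 − 8 + 1 = 34 bp.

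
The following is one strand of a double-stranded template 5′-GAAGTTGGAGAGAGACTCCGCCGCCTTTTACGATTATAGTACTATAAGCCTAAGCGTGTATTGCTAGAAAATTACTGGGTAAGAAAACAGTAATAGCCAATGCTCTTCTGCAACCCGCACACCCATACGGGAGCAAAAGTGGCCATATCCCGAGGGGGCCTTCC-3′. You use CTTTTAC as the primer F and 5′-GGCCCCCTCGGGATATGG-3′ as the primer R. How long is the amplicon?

Scanning the template, CTTTTAC occurs at positions 25–31; this primer anneals to the bottom strand there with its 3' end pointing downstream.
Reverse complement of the reverse primer: CCATATCCCGAGGGGGCC. This occurs on the top strand at positions 143–160.
Amplicon spans positions 25–160: 136 bp.

136 bp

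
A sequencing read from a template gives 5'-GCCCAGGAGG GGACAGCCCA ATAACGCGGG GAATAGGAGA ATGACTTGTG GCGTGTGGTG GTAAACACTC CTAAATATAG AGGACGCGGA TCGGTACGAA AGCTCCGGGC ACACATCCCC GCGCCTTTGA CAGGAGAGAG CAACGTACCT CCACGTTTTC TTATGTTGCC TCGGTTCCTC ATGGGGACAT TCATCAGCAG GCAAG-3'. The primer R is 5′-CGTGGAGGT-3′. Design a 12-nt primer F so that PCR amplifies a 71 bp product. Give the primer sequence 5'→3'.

The reverse primer's reverse complement ACCTCCACG matches the template at positions 147–155, so the product ends at position 155.
A 71 bp product then starts at position 155 − 71 + 1 = 85.
The forward primer is identical to the top strand there: CGCGGATCGGTA.

5'-CGCGGATCGGTA-3'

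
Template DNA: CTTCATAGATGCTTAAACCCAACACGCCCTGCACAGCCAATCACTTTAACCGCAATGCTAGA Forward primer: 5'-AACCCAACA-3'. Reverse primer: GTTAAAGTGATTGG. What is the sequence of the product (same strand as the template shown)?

5'-AACCCAACACGCCCTGCACAGCCAATCACTTTAAC-3'

Scanning the template, AACCCAACA occurs at positions 16–24; this primer anneals to the bottom strand there with its 3' end pointing downstream.
Reverse complement of the reverse primer: CCAATCACTTTAAC. This occurs on the top strand at positions 37–50.
The product is the template from position 16 through 50 (35 bp).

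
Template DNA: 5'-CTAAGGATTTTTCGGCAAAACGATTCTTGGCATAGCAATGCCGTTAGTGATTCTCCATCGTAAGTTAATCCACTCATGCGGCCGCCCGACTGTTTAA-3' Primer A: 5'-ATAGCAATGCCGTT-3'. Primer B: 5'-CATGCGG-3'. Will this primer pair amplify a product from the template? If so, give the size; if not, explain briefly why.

No product — both primers anneal to the same strand and extend in the same direction.

Primer A (ATAGCAATGCCGTT) matches the top strand at positions 32–45 (3' end points downstream).
Primer B (CATGCGG) also matches the top strand directly, at positions 75–81 — its reverse complement CCGCATG is not present.
Both primers anneal to the bottom strand with 3' ends pointing the same way, so neither can prime synthesis back toward the other.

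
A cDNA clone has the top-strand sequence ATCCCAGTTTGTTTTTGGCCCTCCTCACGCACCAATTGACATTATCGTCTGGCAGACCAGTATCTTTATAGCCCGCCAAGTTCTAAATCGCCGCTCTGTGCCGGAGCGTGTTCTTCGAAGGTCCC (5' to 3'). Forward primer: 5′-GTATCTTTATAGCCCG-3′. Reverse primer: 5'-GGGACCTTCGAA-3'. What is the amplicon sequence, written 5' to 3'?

5'-GTATCTTTATAGCCCGCCAAGTTCTAAATCGCCGCTCTGTGCCGGAGCGTGTTCTTCGAAGGTCCC-3'

Scanning the template, GTATCTTTATAGCCCG occurs at positions 60–75; this primer anneals to the bottom strand there with its 3' end pointing downstream.
Reverse complement of the reverse primer: TTCGAAGGTCCC. This occurs on the top strand at positions 114–125.
The product is the template from position 60 through 125 (66 bp).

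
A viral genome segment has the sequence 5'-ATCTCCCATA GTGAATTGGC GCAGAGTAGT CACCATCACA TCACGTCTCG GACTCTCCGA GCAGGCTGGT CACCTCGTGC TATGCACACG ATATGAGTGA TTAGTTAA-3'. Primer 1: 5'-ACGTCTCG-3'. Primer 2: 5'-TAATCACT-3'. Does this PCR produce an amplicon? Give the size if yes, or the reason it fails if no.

Primer 1 (ACGTCTCG) matches the top strand at positions 43–50; it acts as a forward primer.
Primer 2's reverse complement is AGTGATTA, matching the top strand at positions 96–103; it acts as a reverse primer.
The 3' ends face each other across positions 43–103, giving a 61 bp product.

Yes — a 61 bp product.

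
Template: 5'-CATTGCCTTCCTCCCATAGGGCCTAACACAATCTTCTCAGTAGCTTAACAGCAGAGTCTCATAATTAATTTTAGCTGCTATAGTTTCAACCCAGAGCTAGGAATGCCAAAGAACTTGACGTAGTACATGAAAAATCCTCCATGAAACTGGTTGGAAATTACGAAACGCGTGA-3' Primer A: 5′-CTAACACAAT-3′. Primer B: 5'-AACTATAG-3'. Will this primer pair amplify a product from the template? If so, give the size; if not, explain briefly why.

Primer A (CTAACACAAT) matches the top strand at positions 23–32; it acts as a forward primer.
Primer B's reverse complement is CTATAGTT, matching the top strand at positions 78–85; it acts as a reverse primer.
The 3' ends face each other across positions 23–85, giving a 63 bp product.

Yes — a 63 bp product.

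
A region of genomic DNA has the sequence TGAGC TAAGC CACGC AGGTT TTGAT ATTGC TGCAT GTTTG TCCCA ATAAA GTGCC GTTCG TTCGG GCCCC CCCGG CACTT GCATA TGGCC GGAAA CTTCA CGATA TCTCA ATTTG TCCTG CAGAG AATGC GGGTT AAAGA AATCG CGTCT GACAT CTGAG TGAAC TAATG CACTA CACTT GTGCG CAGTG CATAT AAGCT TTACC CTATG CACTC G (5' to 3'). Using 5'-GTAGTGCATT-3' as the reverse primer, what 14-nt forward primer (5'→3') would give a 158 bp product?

The reverse primer's reverse complement AATGCACTAC matches the template at positions 167–176, so the product ends at position 176.
A 158 bp product then starts at position 176 − 158 + 1 = 19.
The forward primer is identical to the top strand there: TTTTGATATTGCTG.

5'-TTTTGATATTGCTG-3'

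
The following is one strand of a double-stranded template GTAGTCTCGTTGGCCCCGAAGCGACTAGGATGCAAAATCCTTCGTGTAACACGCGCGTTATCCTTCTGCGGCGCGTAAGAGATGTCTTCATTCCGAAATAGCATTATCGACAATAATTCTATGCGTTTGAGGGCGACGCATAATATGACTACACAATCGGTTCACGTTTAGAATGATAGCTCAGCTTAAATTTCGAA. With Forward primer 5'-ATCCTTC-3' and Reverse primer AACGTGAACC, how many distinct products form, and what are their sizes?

The forward primer ATCCTTC matches the top strand at positions 37–43, 60–66.
The reverse primer's reverse complement is GGTTCACGTT, matching at positions 159–168.
Each forward site pairs with the reverse site to give a product ending at position 168: sizes 132, 109 bp.

Two products: 132 bp, 109 bp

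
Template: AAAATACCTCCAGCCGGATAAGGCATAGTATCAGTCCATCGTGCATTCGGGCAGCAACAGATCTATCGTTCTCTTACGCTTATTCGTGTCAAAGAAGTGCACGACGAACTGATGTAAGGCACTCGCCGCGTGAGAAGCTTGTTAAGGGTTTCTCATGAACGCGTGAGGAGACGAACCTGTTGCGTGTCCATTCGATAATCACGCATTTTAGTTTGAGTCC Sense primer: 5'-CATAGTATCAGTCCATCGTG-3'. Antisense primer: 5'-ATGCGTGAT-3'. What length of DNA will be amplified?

Scanning the template, CATAGTATCAGTCCATCGTG occurs at positions 24–43; this primer anneals to the bottom strand there with its 3' end pointing downstream.
Taking the reverse complement of ATGCGTGAT gives ATCACGCAT, found at positions 198–206 on the template; the primer anneals here to the top strand with its 3' end pointing upstream.
Amplicon spans positions 24–206: 183 bp.

183 bp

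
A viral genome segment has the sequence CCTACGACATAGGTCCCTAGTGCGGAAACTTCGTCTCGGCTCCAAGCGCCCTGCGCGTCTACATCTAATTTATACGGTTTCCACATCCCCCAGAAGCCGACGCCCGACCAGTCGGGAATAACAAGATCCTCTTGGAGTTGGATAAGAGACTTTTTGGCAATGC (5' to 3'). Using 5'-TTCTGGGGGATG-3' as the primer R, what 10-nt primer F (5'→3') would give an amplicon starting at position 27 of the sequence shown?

The reverse primer's reverse complement CATCCCCCAGAA matches the template at positions 84–95; the product starts at position 27.
The forward primer is identical to the top strand over positions 27–36: AACTTCGTCT.

5'-AACTTCGTCT-3'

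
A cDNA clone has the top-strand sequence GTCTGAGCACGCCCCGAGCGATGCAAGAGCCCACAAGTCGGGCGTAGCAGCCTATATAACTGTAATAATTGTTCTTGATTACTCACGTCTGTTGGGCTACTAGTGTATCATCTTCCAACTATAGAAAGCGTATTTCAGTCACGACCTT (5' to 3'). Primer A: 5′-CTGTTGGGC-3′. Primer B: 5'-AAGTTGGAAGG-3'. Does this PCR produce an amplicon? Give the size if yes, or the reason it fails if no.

Primer B (AAGTTGGAAGG) does not match the top strand, and its reverse complement CCTTCCAACTT does not match either.
With no annealing site for primer B, no amplification occurs.

No product — primer B has no binding site in the template.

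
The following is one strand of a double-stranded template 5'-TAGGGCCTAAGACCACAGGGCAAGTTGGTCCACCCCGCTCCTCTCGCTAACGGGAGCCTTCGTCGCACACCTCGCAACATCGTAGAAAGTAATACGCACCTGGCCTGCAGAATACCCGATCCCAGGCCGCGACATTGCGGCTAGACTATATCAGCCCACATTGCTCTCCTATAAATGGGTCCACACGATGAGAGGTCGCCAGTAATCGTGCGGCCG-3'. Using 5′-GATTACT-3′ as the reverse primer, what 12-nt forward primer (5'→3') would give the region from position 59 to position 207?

The reverse primer's reverse complement AGTAATC matches the template at positions 201–207; the product starts at position 59.
The forward primer is identical to the top strand over positions 59–70: TTCGTCGCACAC.

5'-TTCGTCGCACAC-3'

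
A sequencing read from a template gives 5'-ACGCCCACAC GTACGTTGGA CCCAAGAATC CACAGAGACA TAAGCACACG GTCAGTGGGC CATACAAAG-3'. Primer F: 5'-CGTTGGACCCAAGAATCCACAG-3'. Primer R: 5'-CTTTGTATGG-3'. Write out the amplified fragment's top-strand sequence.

Scanning the template, CGTTGGACCCAAGAATCCACAG occurs at positions 14–35; this primer anneals to the bottom strand there with its 3' end pointing downstream.
Reverse complement of the reverse primer: CCATACAAAG. This occurs on the top strand at positions 60–69.
The product is the template from position 14 through 69 (56 bp).

5'-CGTTGGACCCAAGAATCCACAGAGACATAAGCACACGGTCAGTGGGCCATACAAAG-3'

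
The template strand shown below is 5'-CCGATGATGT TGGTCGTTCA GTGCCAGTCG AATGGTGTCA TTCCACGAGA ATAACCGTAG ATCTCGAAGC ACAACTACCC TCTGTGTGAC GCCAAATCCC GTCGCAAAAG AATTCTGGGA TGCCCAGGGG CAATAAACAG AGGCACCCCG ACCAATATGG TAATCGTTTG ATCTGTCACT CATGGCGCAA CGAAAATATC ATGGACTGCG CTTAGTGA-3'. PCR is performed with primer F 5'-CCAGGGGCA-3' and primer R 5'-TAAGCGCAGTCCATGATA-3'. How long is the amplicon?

Scanning the template, CCAGGGGCA occurs at positions 124–132; this primer anneals to the bottom strand there with its 3' end pointing downstream.
Reverse complement of the reverse primer: TATCATGGACTGCGCTTA. This occurs on the top strand at positions 197–214.
The product runs from position 124 to position 214, so its length is 214 − 124 + 1 = 91 bp.

91 bp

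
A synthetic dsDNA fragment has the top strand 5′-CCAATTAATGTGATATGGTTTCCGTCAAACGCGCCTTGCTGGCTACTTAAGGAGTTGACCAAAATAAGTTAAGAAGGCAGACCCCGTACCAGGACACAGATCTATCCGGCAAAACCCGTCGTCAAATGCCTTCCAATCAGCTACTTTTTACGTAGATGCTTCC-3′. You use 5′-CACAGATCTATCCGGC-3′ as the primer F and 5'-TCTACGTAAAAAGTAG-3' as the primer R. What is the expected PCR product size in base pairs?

62 bp

Scanning the template, CACAGATCTATCCGGC occurs at positions 95–110; this primer anneals to the bottom strand there with its 3' end pointing downstream.
Reverse complement of the reverse primer: CTACTTTTTACGTAGA. This occurs on the top strand at positions 141–156.
Amplicon spans positions 95–156: 62 bp.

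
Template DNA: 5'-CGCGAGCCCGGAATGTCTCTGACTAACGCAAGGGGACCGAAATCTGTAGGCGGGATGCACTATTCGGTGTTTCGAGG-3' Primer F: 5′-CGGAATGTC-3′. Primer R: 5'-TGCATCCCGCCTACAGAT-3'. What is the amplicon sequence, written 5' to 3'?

5'-CGGAATGTCTCTGACTAACGCAAGGGGACCGAAATCTGTAGGCGGGATGCA-3'

Forward primer CGGAATGTC is found on the top strand at positions 9–17.
Reverse complement of the reverse primer: ATCTGTAGGCGGGATGCA. This occurs on the top strand at positions 42–59.
The product is the template from position 9 through 59 (51 bp).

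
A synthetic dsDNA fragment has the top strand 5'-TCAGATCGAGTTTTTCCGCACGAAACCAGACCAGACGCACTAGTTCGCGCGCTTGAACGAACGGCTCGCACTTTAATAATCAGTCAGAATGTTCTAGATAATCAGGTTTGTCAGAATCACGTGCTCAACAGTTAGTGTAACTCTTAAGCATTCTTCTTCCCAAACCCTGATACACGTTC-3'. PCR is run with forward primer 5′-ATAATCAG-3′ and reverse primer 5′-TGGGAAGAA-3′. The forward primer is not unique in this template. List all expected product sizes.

87 bp, 65 bp

The forward primer ATAATCAG matches the top strand at positions 76–83, 98–105.
The reverse primer's reverse complement is TTCTTCCCA, matching at positions 154–162.
Each forward site pairs with the reverse site to give a product ending at position 162: sizes 87, 65 bp.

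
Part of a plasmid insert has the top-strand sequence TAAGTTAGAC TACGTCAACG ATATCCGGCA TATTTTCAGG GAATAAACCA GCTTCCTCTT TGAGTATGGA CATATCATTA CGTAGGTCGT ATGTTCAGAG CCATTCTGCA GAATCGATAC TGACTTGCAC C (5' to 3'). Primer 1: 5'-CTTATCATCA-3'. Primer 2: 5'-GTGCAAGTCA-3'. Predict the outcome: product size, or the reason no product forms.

No product — primer 1 has no binding site in the template.

Primer 1 (CTTATCATCA) does not match the top strand, and its reverse complement TGATGATAAG does not match either.
With no annealing site for primer 1, no amplification occurs.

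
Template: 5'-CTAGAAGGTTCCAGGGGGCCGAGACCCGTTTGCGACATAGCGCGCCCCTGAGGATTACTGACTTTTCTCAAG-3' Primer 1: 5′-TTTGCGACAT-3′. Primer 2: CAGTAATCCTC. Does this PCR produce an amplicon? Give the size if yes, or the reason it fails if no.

Yes — a 32 bp product.

Primer 1 (TTTGCGACAT) matches the top strand at positions 29–38; it acts as a forward primer.
Primer 2's reverse complement is GAGGATTACTG, matching the top strand at positions 50–60; it acts as a reverse primer.
The 3' ends face each other across positions 29–60, giving a 32 bp product.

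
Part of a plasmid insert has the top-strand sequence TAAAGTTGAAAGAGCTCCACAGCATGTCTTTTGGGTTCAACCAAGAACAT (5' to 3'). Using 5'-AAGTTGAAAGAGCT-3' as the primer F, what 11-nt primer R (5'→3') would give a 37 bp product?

The forward primer binds at positions 3–16, so a 37 bp product ends at position 3 + 37 − 1 = 39.
The reverse primer anneals to the top strand over positions 29–39, i.e. to TTTTGGGTTCA.
Its sequence written 5'→3' is the reverse complement: TGAACCCAAAA.

5'-TGAACCCAAAA-3'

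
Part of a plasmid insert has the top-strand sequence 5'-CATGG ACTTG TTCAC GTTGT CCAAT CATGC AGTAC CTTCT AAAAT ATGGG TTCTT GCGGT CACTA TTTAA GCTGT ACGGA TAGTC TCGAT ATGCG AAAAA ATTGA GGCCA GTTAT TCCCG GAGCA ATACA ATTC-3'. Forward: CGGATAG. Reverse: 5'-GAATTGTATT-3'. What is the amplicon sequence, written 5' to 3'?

Forward primer CGGATAG is found on the top strand at positions 77–83.
Taking the reverse complement of GAATTGTATT gives AATACAATTC, found at positions 125–134 on the template; the primer anneals here to the top strand with its 3' end pointing upstream.
The product is the template from position 77 through 134 (58 bp).

5'-CGGATAGTCTCGATATGCGAAAAAATTGAGGCCAGTTATTCCCGGAGCAATACAATTC-3'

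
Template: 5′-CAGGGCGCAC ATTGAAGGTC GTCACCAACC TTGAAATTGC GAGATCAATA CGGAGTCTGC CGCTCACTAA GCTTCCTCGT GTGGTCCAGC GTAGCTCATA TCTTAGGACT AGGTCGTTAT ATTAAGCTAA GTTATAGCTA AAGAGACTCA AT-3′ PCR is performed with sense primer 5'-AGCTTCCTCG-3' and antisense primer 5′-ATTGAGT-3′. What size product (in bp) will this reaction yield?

The forward primer matches the template at positions 70–79.
Reverse complement of the reverse primer: ACTCAAT. This occurs on the top strand at positions 146–152.
The product runs from position 70 to position 152, so its length is 152 − 70 + 1 = 83 bp.

83 bp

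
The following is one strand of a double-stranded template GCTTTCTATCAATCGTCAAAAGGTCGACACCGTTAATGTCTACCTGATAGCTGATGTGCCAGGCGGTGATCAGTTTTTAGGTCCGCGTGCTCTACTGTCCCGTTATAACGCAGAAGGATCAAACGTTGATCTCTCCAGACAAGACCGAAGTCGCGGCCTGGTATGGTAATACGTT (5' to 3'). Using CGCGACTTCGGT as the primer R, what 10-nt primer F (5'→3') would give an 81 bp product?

The reverse primer's reverse complement ACCGAAGTCGCG matches the template at positions 144–155, so the product ends at position 155.
An 81 bp product then starts at position 155 − 81 + 1 = 75.
The forward primer is identical to the top strand there: TTTTAGGTCC.

5'-TTTTAGGTCC-3'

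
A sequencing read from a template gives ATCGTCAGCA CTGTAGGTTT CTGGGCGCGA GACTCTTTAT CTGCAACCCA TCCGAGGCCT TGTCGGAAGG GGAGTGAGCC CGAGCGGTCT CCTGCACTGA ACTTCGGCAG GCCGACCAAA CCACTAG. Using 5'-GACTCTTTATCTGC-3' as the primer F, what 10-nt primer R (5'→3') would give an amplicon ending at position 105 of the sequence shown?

5'-GAAGTTCAGT-3'

The forward primer binds at positions 31–44; the product's 3' end on the top strand is position 105.
The reverse primer anneals to the top strand over positions 96–105, i.e. to ACTGAACTTC.
Its sequence written 5'→3' is the reverse complement: GAAGTTCAGT.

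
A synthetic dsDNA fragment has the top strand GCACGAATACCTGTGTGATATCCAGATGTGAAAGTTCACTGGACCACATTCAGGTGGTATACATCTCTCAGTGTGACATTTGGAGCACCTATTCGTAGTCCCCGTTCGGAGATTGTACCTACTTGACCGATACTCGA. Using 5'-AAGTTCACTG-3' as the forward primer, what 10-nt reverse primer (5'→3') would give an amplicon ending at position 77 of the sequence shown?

The forward primer binds at positions 32–41; the product's 3' end on the top strand is position 77.
The reverse primer anneals to the top strand over positions 68–77, i.e. to TCAGTGTGAC.
Its sequence written 5'→3' is the reverse complement: GTCACACTGA.

5'-GTCACACTGA-3'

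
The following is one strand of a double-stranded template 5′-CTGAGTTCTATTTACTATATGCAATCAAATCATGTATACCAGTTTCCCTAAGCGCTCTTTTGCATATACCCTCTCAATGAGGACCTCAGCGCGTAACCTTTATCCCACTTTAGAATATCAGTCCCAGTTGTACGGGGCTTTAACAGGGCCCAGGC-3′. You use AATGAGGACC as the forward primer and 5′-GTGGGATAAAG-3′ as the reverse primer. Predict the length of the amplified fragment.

The forward primer matches the template at positions 76–85.
Reverse complement of the reverse primer: CTTTATCCCAC. This occurs on the top strand at positions 98–108.
The product runs from position 76 to position 108, so its length is 108 − 76 + 1 = 33 bp.

33 bp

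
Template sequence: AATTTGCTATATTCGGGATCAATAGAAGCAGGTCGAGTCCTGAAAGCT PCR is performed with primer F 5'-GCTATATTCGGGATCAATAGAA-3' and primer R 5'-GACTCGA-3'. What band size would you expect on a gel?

34 bp

Scanning the template, GCTATATTCGGGATCAATAGAA occurs at positions 6–27; this primer anneals to the bottom strand there with its 3' end pointing downstream.
Reverse complement of the reverse primer: TCGAGTC. This occurs on the top strand at positions 33–39.
Amplicon spans positions 6–39: 34 bp.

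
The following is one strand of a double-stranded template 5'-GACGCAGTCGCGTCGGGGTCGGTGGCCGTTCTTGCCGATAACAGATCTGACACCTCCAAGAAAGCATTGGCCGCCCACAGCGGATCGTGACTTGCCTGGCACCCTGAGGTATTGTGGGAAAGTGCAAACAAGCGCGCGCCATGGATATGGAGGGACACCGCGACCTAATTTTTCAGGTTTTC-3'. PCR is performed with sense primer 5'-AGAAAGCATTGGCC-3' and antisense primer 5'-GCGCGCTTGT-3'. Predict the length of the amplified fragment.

Forward primer AGAAAGCATTGGCC is found on the top strand at positions 59–72.
The reverse primer's reverse complement is ACAAGCGCGC, which matches the template at positions 128–137.
Product length = (reverse-primer end) − (forward-primer start) + 1 = 137 − 59 + 1 = 79 bp.

79 bp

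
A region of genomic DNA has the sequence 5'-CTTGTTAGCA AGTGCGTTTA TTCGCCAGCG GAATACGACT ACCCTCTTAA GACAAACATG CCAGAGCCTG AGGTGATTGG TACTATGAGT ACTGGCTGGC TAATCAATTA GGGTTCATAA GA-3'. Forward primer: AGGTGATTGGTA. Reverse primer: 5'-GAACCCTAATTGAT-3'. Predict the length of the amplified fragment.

46 bp

Forward primer AGGTGATTGGTA is found on the top strand at positions 71–82.
The reverse primer's reverse complement is ATCAATTAGGGTTC, which matches the template at positions 103–116.
Amplicon spans positions 71–116: 46 bp.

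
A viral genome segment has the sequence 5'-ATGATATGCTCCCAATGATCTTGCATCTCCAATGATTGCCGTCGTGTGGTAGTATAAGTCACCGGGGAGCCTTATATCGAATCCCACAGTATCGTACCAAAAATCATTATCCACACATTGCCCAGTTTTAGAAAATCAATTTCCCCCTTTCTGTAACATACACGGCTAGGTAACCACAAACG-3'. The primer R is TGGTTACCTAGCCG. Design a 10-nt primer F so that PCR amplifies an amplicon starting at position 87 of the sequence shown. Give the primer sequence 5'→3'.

The reverse primer's reverse complement CGGCTAGGTAACCA matches the template at positions 163–176; the product starts at position 87.
The forward primer is identical to the top strand over positions 87–96: CAGTATCGTA.

5'-CAGTATCGTA-3'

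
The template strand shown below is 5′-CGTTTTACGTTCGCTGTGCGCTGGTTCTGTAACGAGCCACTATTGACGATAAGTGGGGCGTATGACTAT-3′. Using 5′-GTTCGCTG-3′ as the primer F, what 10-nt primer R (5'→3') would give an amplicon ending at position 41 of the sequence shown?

5'-AGTGGCTCGT-3'

The forward primer binds at positions 9–16; the product's 3' end on the top strand is position 41.
The reverse primer anneals to the top strand over positions 32–41, i.e. to ACGAGCCACT.
Its sequence written 5'→3' is the reverse complement: AGTGGCTCGT.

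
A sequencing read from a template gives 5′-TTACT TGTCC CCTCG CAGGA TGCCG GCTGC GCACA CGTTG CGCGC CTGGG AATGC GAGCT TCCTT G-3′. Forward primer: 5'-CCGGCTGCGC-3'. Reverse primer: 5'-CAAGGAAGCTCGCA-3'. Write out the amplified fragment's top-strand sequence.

The forward primer matches the template at positions 23–32.
Reverse complement of the reverse primer: TGCGAGCTTCCTTG. This occurs on the top strand at positions 53–66.
The product is the template from position 23 through 66 (44 bp).

5'-CCGGCTGCGCACACGTTGCGCGCCTGGGAATGCGAGCTTCCTTG-3'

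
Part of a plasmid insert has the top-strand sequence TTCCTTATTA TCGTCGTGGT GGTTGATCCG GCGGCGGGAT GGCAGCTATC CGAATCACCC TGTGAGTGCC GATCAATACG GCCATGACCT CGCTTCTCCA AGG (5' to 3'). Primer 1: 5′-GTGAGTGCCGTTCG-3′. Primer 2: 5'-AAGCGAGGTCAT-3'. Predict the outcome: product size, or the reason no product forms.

No product — primer 1 has no binding site in the template.

Primer 1 (GTGAGTGCCGTTCG) does not match the top strand, and its reverse complement CGAACGGCACTCAC does not match either.
With no annealing site for primer 1, no amplification occurs.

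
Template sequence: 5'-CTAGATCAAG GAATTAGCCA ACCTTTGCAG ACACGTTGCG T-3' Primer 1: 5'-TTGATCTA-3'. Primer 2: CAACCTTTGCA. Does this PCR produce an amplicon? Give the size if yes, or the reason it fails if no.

No product — the primers' 3' ends point away from each other.

Primer 1 (TTGATCTA) has reverse complement TAGATCAA, which matches the top strand at positions 2–9; primer 1 anneals to the top strand there with its 3' end pointing upstream toward position 2.
Primer 2 (CAACCTTTGCA) matches the top strand directly at positions 19–29; it anneals to the bottom strand with its 3' end pointing downstream toward position 29.
The 3' ends diverge (primer 1 extends toward position 1, primer 2 toward position 41), so the primers never converge on a shared product.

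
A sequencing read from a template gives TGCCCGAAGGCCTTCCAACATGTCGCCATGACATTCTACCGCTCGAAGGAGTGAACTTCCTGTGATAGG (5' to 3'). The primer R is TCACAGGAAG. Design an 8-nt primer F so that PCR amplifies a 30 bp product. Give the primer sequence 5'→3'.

The reverse primer's reverse complement CTTCCTGTGA matches the template at positions 56–65, so the product ends at position 65.
A 30 bp product then starts at position 65 − 30 + 1 = 36.
The forward primer is identical to the top strand there: CTACCGCT.

5'-CTACCGCT-3'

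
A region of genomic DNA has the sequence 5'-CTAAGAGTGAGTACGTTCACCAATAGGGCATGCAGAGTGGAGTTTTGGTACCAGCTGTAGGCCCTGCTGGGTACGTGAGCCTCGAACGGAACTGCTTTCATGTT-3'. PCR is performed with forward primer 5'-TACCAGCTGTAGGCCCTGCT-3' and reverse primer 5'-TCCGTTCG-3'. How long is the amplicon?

42 bp

Forward primer TACCAGCTGTAGGCCCTGCT is found on the top strand at positions 49–68.
Reverse complement of the reverse primer: CGAACGGA. This occurs on the top strand at positions 83–90.
Product length = (reverse-primer end) − (forward-primer start) + 1 = 90 − 49 + 1 = 42 bp.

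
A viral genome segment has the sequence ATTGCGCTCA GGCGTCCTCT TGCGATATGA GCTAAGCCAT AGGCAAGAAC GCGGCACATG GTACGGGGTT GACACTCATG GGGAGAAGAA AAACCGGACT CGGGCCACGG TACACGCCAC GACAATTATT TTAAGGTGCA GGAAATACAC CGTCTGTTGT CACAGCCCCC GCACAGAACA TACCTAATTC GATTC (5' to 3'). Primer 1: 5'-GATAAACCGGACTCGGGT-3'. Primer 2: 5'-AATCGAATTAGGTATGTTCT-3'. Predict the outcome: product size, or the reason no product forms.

Primer 1 (GATAAACCGGACTCGGGT) does not match the top strand, and its reverse complement ACCCGAGTCCGGTTTATC does not match either.
With no annealing site for primer 1, no amplification occurs.

No product — primer 1 has no binding site in the template.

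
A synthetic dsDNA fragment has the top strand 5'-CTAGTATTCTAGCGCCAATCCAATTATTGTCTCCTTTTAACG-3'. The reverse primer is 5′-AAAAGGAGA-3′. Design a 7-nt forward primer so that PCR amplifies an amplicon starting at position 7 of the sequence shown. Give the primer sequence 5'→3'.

The reverse primer's reverse complement TCTCCTTTT matches the template at positions 30–38; the product starts at position 7.
The forward primer is identical to the top strand over positions 7–13: TTCTAGC.

5'-TTCTAGC-3'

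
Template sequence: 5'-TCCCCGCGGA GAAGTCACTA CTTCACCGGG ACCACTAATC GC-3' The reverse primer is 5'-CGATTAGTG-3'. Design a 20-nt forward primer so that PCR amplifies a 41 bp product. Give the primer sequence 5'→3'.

5'-TCCCCGCGGAGAAGTCACTA-3'

The reverse primer's reverse complement CACTAATCG matches the template at positions 33–41, so the product ends at position 41.
A 41 bp product then starts at position 41 − 41 + 1 = 1.
The forward primer is identical to the top strand there: TCCCCGCGGAGAAGTCACTA.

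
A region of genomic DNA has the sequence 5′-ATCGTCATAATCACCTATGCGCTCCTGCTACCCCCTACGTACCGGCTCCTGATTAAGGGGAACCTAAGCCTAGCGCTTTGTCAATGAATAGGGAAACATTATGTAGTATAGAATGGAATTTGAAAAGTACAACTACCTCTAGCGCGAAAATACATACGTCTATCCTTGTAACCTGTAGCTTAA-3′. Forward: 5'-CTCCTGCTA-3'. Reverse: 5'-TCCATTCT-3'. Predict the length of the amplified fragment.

The forward primer matches the template at positions 22–30.
Reverse complement of the reverse primer: AGAATGGA. This occurs on the top strand at positions 110–117.
The product runs from position 22 to position 117, so its length is 117 − 22 + 1 = 96 bp.

96 bp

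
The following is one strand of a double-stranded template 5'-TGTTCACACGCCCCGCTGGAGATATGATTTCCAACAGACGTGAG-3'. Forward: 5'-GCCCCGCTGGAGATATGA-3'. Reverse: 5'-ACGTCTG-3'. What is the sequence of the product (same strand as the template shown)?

Forward primer GCCCCGCTGGAGATATGA is found on the top strand at positions 10–27.
Reverse complement of the reverse primer: CAGACGT. This occurs on the top strand at positions 35–41.
The product is the template from position 10 through 41 (32 bp).

5'-GCCCCGCTGGAGATATGATTTCCAACAGACGT-3'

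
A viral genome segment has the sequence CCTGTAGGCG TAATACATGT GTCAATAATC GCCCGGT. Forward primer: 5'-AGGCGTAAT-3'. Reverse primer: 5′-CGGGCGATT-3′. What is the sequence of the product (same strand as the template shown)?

5'-AGGCGTAATACATGTGTCAATAATCGCCCG-3'

Forward primer AGGCGTAAT is found on the top strand at positions 6–14.
Taking the reverse complement of CGGGCGATT gives AATCGCCCG, found at positions 27–35 on the template; the primer anneals here to the top strand with its 3' end pointing upstream.
The product is the template from position 6 through 35 (30 bp).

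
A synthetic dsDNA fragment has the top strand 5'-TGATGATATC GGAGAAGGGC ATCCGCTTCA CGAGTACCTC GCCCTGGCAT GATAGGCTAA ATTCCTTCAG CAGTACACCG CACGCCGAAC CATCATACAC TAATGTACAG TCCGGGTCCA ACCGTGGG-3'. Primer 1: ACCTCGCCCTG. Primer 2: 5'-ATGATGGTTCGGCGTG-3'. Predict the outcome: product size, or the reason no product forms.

Yes — a 61 bp product.

Primer 1 (ACCTCGCCCTG) matches the top strand at positions 36–46; it acts as a forward primer.
Primer 2's reverse complement is CACGCCGAACCATCAT, matching the top strand at positions 81–96; it acts as a reverse primer.
The 3' ends face each other across positions 36–96, giving a 61 bp product.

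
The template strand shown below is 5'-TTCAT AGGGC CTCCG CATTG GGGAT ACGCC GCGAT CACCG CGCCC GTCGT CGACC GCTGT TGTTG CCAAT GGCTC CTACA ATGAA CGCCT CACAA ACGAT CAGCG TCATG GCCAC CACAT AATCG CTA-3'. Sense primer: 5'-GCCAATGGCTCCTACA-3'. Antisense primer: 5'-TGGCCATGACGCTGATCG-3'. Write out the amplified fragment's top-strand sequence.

The forward primer matches the template at positions 65–80.
The reverse primer's reverse complement is CGATCAGCGTCATGGCCA, which matches the template at positions 97–114.
The product is the template from position 65 through 114 (50 bp).

5'-GCCAATGGCTCCTACAATGAACGCCTCACAAACGATCAGCGTCATGGCCA-3'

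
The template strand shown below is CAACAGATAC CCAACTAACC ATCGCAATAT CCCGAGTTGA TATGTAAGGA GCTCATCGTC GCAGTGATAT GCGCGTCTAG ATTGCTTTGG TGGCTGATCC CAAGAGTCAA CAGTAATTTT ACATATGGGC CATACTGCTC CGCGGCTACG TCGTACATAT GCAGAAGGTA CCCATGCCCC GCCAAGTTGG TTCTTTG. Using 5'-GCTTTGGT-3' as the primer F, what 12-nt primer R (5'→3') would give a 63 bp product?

5'-GCCGCGGAGCAG-3'

The forward primer binds at positions 84–91, so a 63 bp product ends at position 84 + 63 − 1 = 146.
The reverse primer anneals to the top strand over positions 135–146, i.e. to CTGCTCCGCGGC.
Its sequence written 5'→3' is the reverse complement: GCCGCGGAGCAG.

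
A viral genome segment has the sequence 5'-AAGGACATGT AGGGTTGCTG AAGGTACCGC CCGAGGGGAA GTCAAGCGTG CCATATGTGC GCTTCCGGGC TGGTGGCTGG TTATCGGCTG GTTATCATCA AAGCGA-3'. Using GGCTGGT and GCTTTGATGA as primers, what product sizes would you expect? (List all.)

The forward primer GGCTGGT matches the top strand at positions 68–74, 75–81, 86–92.
The reverse primer's reverse complement is TCATCAAAGC, matching at positions 95–104.
Each forward site pairs with the reverse site to give a product ending at position 104: sizes 37, 30, 19 bp.

37 bp, 30 bp, 19 bp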